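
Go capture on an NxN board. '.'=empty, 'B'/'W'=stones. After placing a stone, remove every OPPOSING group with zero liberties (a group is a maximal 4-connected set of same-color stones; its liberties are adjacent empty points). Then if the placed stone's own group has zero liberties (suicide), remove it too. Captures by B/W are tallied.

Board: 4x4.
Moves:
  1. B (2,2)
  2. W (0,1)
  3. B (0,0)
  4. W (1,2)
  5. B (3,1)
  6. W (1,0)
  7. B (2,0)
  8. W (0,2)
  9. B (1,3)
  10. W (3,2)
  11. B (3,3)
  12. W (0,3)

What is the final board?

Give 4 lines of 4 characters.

Answer: .WWW
W.WB
B.B.
.B.B

Derivation:
Move 1: B@(2,2) -> caps B=0 W=0
Move 2: W@(0,1) -> caps B=0 W=0
Move 3: B@(0,0) -> caps B=0 W=0
Move 4: W@(1,2) -> caps B=0 W=0
Move 5: B@(3,1) -> caps B=0 W=0
Move 6: W@(1,0) -> caps B=0 W=1
Move 7: B@(2,0) -> caps B=0 W=1
Move 8: W@(0,2) -> caps B=0 W=1
Move 9: B@(1,3) -> caps B=0 W=1
Move 10: W@(3,2) -> caps B=0 W=1
Move 11: B@(3,3) -> caps B=1 W=1
Move 12: W@(0,3) -> caps B=1 W=1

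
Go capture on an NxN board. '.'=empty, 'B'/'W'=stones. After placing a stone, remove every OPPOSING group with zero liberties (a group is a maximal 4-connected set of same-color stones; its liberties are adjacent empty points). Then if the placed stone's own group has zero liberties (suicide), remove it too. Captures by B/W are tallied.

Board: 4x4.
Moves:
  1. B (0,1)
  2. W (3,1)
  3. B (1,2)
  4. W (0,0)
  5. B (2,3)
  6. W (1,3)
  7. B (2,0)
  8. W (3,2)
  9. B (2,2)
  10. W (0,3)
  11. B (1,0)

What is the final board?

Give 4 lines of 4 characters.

Answer: .B.W
B.BW
B.BB
.WW.

Derivation:
Move 1: B@(0,1) -> caps B=0 W=0
Move 2: W@(3,1) -> caps B=0 W=0
Move 3: B@(1,2) -> caps B=0 W=0
Move 4: W@(0,0) -> caps B=0 W=0
Move 5: B@(2,3) -> caps B=0 W=0
Move 6: W@(1,3) -> caps B=0 W=0
Move 7: B@(2,0) -> caps B=0 W=0
Move 8: W@(3,2) -> caps B=0 W=0
Move 9: B@(2,2) -> caps B=0 W=0
Move 10: W@(0,3) -> caps B=0 W=0
Move 11: B@(1,0) -> caps B=1 W=0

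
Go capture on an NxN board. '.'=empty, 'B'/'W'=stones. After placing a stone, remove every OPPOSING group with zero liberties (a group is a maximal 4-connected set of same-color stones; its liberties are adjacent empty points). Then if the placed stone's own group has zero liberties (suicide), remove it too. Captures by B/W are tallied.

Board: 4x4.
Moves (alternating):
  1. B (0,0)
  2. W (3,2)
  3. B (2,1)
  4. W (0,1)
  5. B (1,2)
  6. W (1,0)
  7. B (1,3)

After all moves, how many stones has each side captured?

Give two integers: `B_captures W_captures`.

Move 1: B@(0,0) -> caps B=0 W=0
Move 2: W@(3,2) -> caps B=0 W=0
Move 3: B@(2,1) -> caps B=0 W=0
Move 4: W@(0,1) -> caps B=0 W=0
Move 5: B@(1,2) -> caps B=0 W=0
Move 6: W@(1,0) -> caps B=0 W=1
Move 7: B@(1,3) -> caps B=0 W=1

Answer: 0 1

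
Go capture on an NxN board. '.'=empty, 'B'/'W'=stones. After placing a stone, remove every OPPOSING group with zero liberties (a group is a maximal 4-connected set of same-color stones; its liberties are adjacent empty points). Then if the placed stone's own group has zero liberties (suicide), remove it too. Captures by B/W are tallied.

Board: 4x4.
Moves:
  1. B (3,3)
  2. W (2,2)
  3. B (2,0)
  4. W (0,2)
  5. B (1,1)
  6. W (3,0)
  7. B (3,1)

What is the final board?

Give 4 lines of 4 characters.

Answer: ..W.
.B..
B.W.
.B.B

Derivation:
Move 1: B@(3,3) -> caps B=0 W=0
Move 2: W@(2,2) -> caps B=0 W=0
Move 3: B@(2,0) -> caps B=0 W=0
Move 4: W@(0,2) -> caps B=0 W=0
Move 5: B@(1,1) -> caps B=0 W=0
Move 6: W@(3,0) -> caps B=0 W=0
Move 7: B@(3,1) -> caps B=1 W=0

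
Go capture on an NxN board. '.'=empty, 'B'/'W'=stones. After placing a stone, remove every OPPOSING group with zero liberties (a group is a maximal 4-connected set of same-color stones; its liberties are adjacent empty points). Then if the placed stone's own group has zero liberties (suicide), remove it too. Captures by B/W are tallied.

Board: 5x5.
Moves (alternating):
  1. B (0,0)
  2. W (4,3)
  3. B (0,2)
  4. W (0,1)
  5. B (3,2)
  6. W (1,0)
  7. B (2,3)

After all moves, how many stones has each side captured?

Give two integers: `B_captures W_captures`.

Answer: 0 1

Derivation:
Move 1: B@(0,0) -> caps B=0 W=0
Move 2: W@(4,3) -> caps B=0 W=0
Move 3: B@(0,2) -> caps B=0 W=0
Move 4: W@(0,1) -> caps B=0 W=0
Move 5: B@(3,2) -> caps B=0 W=0
Move 6: W@(1,0) -> caps B=0 W=1
Move 7: B@(2,3) -> caps B=0 W=1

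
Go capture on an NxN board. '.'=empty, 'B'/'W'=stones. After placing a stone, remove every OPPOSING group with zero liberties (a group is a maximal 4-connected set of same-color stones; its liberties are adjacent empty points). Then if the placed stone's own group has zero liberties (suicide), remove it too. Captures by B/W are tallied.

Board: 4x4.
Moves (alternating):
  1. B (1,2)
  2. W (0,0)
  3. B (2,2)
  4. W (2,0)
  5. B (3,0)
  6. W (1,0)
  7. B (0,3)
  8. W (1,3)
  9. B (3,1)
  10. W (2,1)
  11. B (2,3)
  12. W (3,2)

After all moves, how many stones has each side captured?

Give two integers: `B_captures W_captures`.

Answer: 1 2

Derivation:
Move 1: B@(1,2) -> caps B=0 W=0
Move 2: W@(0,0) -> caps B=0 W=0
Move 3: B@(2,2) -> caps B=0 W=0
Move 4: W@(2,0) -> caps B=0 W=0
Move 5: B@(3,0) -> caps B=0 W=0
Move 6: W@(1,0) -> caps B=0 W=0
Move 7: B@(0,3) -> caps B=0 W=0
Move 8: W@(1,3) -> caps B=0 W=0
Move 9: B@(3,1) -> caps B=0 W=0
Move 10: W@(2,1) -> caps B=0 W=0
Move 11: B@(2,3) -> caps B=1 W=0
Move 12: W@(3,2) -> caps B=1 W=2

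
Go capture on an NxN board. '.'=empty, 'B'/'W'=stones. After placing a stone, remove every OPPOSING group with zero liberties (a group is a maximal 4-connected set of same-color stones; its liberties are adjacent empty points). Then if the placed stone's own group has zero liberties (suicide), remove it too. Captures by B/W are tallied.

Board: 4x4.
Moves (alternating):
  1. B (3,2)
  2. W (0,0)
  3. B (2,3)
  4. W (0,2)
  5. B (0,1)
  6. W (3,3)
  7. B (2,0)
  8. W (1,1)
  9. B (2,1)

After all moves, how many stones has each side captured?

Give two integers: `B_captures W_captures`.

Move 1: B@(3,2) -> caps B=0 W=0
Move 2: W@(0,0) -> caps B=0 W=0
Move 3: B@(2,3) -> caps B=0 W=0
Move 4: W@(0,2) -> caps B=0 W=0
Move 5: B@(0,1) -> caps B=0 W=0
Move 6: W@(3,3) -> caps B=0 W=0
Move 7: B@(2,0) -> caps B=0 W=0
Move 8: W@(1,1) -> caps B=0 W=1
Move 9: B@(2,1) -> caps B=0 W=1

Answer: 0 1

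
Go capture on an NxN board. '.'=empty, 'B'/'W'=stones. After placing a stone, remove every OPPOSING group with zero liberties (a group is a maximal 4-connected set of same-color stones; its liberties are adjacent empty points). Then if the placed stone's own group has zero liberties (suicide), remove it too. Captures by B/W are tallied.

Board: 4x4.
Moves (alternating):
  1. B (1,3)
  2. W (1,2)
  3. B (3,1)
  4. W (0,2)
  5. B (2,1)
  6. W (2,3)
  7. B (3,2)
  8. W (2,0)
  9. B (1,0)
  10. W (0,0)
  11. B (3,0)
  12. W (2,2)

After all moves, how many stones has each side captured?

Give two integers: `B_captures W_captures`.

Answer: 1 0

Derivation:
Move 1: B@(1,3) -> caps B=0 W=0
Move 2: W@(1,2) -> caps B=0 W=0
Move 3: B@(3,1) -> caps B=0 W=0
Move 4: W@(0,2) -> caps B=0 W=0
Move 5: B@(2,1) -> caps B=0 W=0
Move 6: W@(2,3) -> caps B=0 W=0
Move 7: B@(3,2) -> caps B=0 W=0
Move 8: W@(2,0) -> caps B=0 W=0
Move 9: B@(1,0) -> caps B=0 W=0
Move 10: W@(0,0) -> caps B=0 W=0
Move 11: B@(3,0) -> caps B=1 W=0
Move 12: W@(2,2) -> caps B=1 W=0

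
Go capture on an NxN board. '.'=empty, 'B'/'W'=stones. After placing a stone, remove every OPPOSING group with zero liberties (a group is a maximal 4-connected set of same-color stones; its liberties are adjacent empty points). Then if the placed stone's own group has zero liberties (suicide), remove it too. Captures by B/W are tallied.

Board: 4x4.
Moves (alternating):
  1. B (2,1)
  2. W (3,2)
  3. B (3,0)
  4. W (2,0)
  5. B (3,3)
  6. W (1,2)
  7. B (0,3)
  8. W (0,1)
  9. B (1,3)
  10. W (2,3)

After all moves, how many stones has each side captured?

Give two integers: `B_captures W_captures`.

Move 1: B@(2,1) -> caps B=0 W=0
Move 2: W@(3,2) -> caps B=0 W=0
Move 3: B@(3,0) -> caps B=0 W=0
Move 4: W@(2,0) -> caps B=0 W=0
Move 5: B@(3,3) -> caps B=0 W=0
Move 6: W@(1,2) -> caps B=0 W=0
Move 7: B@(0,3) -> caps B=0 W=0
Move 8: W@(0,1) -> caps B=0 W=0
Move 9: B@(1,3) -> caps B=0 W=0
Move 10: W@(2,3) -> caps B=0 W=1

Answer: 0 1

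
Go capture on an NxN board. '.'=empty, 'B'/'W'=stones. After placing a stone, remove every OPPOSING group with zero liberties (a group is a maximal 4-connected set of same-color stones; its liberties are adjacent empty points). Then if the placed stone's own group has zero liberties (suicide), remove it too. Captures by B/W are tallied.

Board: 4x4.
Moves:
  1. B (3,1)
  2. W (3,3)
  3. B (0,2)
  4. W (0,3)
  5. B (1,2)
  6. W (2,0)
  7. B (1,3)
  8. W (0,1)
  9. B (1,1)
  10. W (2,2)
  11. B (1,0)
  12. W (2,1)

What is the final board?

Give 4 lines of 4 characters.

Answer: .WB.
BBBB
WWW.
.B.W

Derivation:
Move 1: B@(3,1) -> caps B=0 W=0
Move 2: W@(3,3) -> caps B=0 W=0
Move 3: B@(0,2) -> caps B=0 W=0
Move 4: W@(0,3) -> caps B=0 W=0
Move 5: B@(1,2) -> caps B=0 W=0
Move 6: W@(2,0) -> caps B=0 W=0
Move 7: B@(1,3) -> caps B=1 W=0
Move 8: W@(0,1) -> caps B=1 W=0
Move 9: B@(1,1) -> caps B=1 W=0
Move 10: W@(2,2) -> caps B=1 W=0
Move 11: B@(1,0) -> caps B=1 W=0
Move 12: W@(2,1) -> caps B=1 W=0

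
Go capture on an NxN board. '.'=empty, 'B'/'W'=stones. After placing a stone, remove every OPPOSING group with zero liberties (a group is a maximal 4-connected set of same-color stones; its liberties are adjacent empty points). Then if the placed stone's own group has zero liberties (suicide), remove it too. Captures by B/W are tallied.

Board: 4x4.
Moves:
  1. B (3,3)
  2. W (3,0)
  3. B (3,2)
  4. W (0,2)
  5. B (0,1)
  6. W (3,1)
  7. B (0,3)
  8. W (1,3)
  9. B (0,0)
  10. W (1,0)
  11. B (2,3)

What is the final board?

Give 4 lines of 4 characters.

Answer: BBW.
W..W
...B
WWBB

Derivation:
Move 1: B@(3,3) -> caps B=0 W=0
Move 2: W@(3,0) -> caps B=0 W=0
Move 3: B@(3,2) -> caps B=0 W=0
Move 4: W@(0,2) -> caps B=0 W=0
Move 5: B@(0,1) -> caps B=0 W=0
Move 6: W@(3,1) -> caps B=0 W=0
Move 7: B@(0,3) -> caps B=0 W=0
Move 8: W@(1,3) -> caps B=0 W=1
Move 9: B@(0,0) -> caps B=0 W=1
Move 10: W@(1,0) -> caps B=0 W=1
Move 11: B@(2,3) -> caps B=0 W=1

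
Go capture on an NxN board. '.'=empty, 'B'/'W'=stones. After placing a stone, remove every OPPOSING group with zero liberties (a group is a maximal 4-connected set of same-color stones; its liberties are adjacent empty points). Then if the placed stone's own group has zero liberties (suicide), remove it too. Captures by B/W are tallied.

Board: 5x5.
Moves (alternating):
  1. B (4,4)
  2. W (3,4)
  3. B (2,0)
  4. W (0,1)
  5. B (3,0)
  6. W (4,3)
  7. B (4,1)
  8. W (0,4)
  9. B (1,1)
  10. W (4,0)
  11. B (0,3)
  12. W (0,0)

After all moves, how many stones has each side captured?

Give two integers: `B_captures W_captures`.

Answer: 0 1

Derivation:
Move 1: B@(4,4) -> caps B=0 W=0
Move 2: W@(3,4) -> caps B=0 W=0
Move 3: B@(2,0) -> caps B=0 W=0
Move 4: W@(0,1) -> caps B=0 W=0
Move 5: B@(3,0) -> caps B=0 W=0
Move 6: W@(4,3) -> caps B=0 W=1
Move 7: B@(4,1) -> caps B=0 W=1
Move 8: W@(0,4) -> caps B=0 W=1
Move 9: B@(1,1) -> caps B=0 W=1
Move 10: W@(4,0) -> caps B=0 W=1
Move 11: B@(0,3) -> caps B=0 W=1
Move 12: W@(0,0) -> caps B=0 W=1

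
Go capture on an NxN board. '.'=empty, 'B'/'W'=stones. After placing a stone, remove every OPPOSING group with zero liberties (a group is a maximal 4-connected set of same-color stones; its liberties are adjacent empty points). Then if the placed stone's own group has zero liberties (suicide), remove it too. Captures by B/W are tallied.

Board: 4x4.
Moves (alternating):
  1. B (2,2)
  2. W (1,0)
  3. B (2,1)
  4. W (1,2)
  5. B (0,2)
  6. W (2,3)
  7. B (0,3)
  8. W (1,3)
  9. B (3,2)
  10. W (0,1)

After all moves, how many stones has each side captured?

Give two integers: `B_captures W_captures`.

Answer: 0 2

Derivation:
Move 1: B@(2,2) -> caps B=0 W=0
Move 2: W@(1,0) -> caps B=0 W=0
Move 3: B@(2,1) -> caps B=0 W=0
Move 4: W@(1,2) -> caps B=0 W=0
Move 5: B@(0,2) -> caps B=0 W=0
Move 6: W@(2,3) -> caps B=0 W=0
Move 7: B@(0,3) -> caps B=0 W=0
Move 8: W@(1,3) -> caps B=0 W=0
Move 9: B@(3,2) -> caps B=0 W=0
Move 10: W@(0,1) -> caps B=0 W=2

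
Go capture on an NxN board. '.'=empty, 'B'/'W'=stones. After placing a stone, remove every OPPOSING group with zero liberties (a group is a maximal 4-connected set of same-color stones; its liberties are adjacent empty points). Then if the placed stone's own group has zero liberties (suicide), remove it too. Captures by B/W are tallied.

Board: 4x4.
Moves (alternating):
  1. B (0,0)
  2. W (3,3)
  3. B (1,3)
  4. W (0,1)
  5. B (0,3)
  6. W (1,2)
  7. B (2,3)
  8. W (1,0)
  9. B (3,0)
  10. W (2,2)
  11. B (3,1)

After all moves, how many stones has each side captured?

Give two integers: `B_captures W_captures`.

Answer: 0 1

Derivation:
Move 1: B@(0,0) -> caps B=0 W=0
Move 2: W@(3,3) -> caps B=0 W=0
Move 3: B@(1,3) -> caps B=0 W=0
Move 4: W@(0,1) -> caps B=0 W=0
Move 5: B@(0,3) -> caps B=0 W=0
Move 6: W@(1,2) -> caps B=0 W=0
Move 7: B@(2,3) -> caps B=0 W=0
Move 8: W@(1,0) -> caps B=0 W=1
Move 9: B@(3,0) -> caps B=0 W=1
Move 10: W@(2,2) -> caps B=0 W=1
Move 11: B@(3,1) -> caps B=0 W=1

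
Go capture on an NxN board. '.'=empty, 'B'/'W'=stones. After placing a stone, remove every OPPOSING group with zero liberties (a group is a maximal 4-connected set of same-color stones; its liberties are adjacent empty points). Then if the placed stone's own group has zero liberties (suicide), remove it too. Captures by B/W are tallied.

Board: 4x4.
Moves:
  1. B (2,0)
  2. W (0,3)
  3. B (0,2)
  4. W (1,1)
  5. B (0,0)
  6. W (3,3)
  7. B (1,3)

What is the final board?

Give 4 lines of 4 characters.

Move 1: B@(2,0) -> caps B=0 W=0
Move 2: W@(0,3) -> caps B=0 W=0
Move 3: B@(0,2) -> caps B=0 W=0
Move 4: W@(1,1) -> caps B=0 W=0
Move 5: B@(0,0) -> caps B=0 W=0
Move 6: W@(3,3) -> caps B=0 W=0
Move 7: B@(1,3) -> caps B=1 W=0

Answer: B.B.
.W.B
B...
...W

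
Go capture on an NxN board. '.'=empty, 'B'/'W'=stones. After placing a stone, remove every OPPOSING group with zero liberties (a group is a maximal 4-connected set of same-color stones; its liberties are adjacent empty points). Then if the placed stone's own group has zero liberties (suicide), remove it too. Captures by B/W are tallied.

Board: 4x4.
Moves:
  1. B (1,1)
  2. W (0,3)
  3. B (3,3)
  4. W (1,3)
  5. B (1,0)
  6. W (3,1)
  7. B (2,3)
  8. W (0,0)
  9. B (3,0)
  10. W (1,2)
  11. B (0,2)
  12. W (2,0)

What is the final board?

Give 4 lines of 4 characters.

Answer: W.BW
BBWW
W..B
.W.B

Derivation:
Move 1: B@(1,1) -> caps B=0 W=0
Move 2: W@(0,3) -> caps B=0 W=0
Move 3: B@(3,3) -> caps B=0 W=0
Move 4: W@(1,3) -> caps B=0 W=0
Move 5: B@(1,0) -> caps B=0 W=0
Move 6: W@(3,1) -> caps B=0 W=0
Move 7: B@(2,3) -> caps B=0 W=0
Move 8: W@(0,0) -> caps B=0 W=0
Move 9: B@(3,0) -> caps B=0 W=0
Move 10: W@(1,2) -> caps B=0 W=0
Move 11: B@(0,2) -> caps B=0 W=0
Move 12: W@(2,0) -> caps B=0 W=1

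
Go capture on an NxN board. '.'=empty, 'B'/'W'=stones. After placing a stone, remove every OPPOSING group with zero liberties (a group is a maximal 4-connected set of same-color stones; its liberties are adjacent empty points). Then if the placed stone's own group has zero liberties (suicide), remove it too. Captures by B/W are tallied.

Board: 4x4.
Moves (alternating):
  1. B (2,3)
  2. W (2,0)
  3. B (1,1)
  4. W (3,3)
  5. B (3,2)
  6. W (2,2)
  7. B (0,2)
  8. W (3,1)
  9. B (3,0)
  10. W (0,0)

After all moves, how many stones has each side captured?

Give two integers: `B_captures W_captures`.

Move 1: B@(2,3) -> caps B=0 W=0
Move 2: W@(2,0) -> caps B=0 W=0
Move 3: B@(1,1) -> caps B=0 W=0
Move 4: W@(3,3) -> caps B=0 W=0
Move 5: B@(3,2) -> caps B=1 W=0
Move 6: W@(2,2) -> caps B=1 W=0
Move 7: B@(0,2) -> caps B=1 W=0
Move 8: W@(3,1) -> caps B=1 W=0
Move 9: B@(3,0) -> caps B=1 W=0
Move 10: W@(0,0) -> caps B=1 W=0

Answer: 1 0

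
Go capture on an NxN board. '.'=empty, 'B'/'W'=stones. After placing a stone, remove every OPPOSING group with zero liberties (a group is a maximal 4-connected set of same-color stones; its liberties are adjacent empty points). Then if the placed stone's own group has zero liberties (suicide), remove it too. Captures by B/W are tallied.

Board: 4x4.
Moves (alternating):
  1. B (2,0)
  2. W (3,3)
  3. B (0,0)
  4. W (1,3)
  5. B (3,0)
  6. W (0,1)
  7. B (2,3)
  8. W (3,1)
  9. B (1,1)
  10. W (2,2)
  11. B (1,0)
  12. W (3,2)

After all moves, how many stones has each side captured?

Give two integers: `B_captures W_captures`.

Move 1: B@(2,0) -> caps B=0 W=0
Move 2: W@(3,3) -> caps B=0 W=0
Move 3: B@(0,0) -> caps B=0 W=0
Move 4: W@(1,3) -> caps B=0 W=0
Move 5: B@(3,0) -> caps B=0 W=0
Move 6: W@(0,1) -> caps B=0 W=0
Move 7: B@(2,3) -> caps B=0 W=0
Move 8: W@(3,1) -> caps B=0 W=0
Move 9: B@(1,1) -> caps B=0 W=0
Move 10: W@(2,2) -> caps B=0 W=1
Move 11: B@(1,0) -> caps B=0 W=1
Move 12: W@(3,2) -> caps B=0 W=1

Answer: 0 1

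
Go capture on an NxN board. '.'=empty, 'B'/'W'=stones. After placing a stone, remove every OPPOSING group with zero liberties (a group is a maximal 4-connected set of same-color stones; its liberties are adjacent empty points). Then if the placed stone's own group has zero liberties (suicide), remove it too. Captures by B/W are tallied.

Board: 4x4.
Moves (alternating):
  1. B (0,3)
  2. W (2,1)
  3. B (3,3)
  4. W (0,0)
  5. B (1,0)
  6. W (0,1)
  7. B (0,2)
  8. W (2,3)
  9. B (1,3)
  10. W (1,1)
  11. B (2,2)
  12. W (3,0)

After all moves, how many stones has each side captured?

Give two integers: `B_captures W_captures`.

Move 1: B@(0,3) -> caps B=0 W=0
Move 2: W@(2,1) -> caps B=0 W=0
Move 3: B@(3,3) -> caps B=0 W=0
Move 4: W@(0,0) -> caps B=0 W=0
Move 5: B@(1,0) -> caps B=0 W=0
Move 6: W@(0,1) -> caps B=0 W=0
Move 7: B@(0,2) -> caps B=0 W=0
Move 8: W@(2,3) -> caps B=0 W=0
Move 9: B@(1,3) -> caps B=0 W=0
Move 10: W@(1,1) -> caps B=0 W=0
Move 11: B@(2,2) -> caps B=1 W=0
Move 12: W@(3,0) -> caps B=1 W=0

Answer: 1 0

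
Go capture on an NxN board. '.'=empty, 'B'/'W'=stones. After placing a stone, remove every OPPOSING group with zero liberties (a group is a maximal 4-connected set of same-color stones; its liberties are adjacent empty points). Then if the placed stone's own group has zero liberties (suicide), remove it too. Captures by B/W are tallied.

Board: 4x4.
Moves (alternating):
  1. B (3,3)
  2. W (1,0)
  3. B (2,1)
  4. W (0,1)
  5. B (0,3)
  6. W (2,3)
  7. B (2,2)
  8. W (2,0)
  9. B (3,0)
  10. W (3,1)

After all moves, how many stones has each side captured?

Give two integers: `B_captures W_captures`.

Move 1: B@(3,3) -> caps B=0 W=0
Move 2: W@(1,0) -> caps B=0 W=0
Move 3: B@(2,1) -> caps B=0 W=0
Move 4: W@(0,1) -> caps B=0 W=0
Move 5: B@(0,3) -> caps B=0 W=0
Move 6: W@(2,3) -> caps B=0 W=0
Move 7: B@(2,2) -> caps B=0 W=0
Move 8: W@(2,0) -> caps B=0 W=0
Move 9: B@(3,0) -> caps B=0 W=0
Move 10: W@(3,1) -> caps B=0 W=1

Answer: 0 1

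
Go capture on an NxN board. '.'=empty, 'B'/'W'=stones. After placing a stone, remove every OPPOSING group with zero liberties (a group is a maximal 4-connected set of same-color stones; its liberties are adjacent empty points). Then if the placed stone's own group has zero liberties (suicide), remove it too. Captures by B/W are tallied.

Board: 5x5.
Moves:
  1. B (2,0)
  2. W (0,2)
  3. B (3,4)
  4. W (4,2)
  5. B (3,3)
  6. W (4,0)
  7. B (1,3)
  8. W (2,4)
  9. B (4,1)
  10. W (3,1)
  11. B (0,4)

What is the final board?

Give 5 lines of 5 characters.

Answer: ..W.B
...B.
B...W
.W.BB
W.W..

Derivation:
Move 1: B@(2,0) -> caps B=0 W=0
Move 2: W@(0,2) -> caps B=0 W=0
Move 3: B@(3,4) -> caps B=0 W=0
Move 4: W@(4,2) -> caps B=0 W=0
Move 5: B@(3,3) -> caps B=0 W=0
Move 6: W@(4,0) -> caps B=0 W=0
Move 7: B@(1,3) -> caps B=0 W=0
Move 8: W@(2,4) -> caps B=0 W=0
Move 9: B@(4,1) -> caps B=0 W=0
Move 10: W@(3,1) -> caps B=0 W=1
Move 11: B@(0,4) -> caps B=0 W=1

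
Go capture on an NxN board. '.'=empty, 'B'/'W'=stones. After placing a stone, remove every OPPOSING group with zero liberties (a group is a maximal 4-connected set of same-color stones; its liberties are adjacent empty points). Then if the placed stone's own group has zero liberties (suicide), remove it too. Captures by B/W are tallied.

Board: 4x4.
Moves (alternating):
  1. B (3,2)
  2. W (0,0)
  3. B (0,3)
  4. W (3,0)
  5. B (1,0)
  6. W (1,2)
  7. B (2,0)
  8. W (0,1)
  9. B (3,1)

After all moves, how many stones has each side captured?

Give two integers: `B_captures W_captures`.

Answer: 1 0

Derivation:
Move 1: B@(3,2) -> caps B=0 W=0
Move 2: W@(0,0) -> caps B=0 W=0
Move 3: B@(0,3) -> caps B=0 W=0
Move 4: W@(3,0) -> caps B=0 W=0
Move 5: B@(1,0) -> caps B=0 W=0
Move 6: W@(1,2) -> caps B=0 W=0
Move 7: B@(2,0) -> caps B=0 W=0
Move 8: W@(0,1) -> caps B=0 W=0
Move 9: B@(3,1) -> caps B=1 W=0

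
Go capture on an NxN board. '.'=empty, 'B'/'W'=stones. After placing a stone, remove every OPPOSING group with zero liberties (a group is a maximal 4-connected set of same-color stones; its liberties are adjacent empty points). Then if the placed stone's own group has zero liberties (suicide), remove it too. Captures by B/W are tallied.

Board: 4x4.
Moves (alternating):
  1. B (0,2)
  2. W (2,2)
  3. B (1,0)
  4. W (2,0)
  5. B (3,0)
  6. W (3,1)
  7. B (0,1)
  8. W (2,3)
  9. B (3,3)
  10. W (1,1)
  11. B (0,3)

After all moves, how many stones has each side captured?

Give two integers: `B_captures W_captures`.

Answer: 0 1

Derivation:
Move 1: B@(0,2) -> caps B=0 W=0
Move 2: W@(2,2) -> caps B=0 W=0
Move 3: B@(1,0) -> caps B=0 W=0
Move 4: W@(2,0) -> caps B=0 W=0
Move 5: B@(3,0) -> caps B=0 W=0
Move 6: W@(3,1) -> caps B=0 W=1
Move 7: B@(0,1) -> caps B=0 W=1
Move 8: W@(2,3) -> caps B=0 W=1
Move 9: B@(3,3) -> caps B=0 W=1
Move 10: W@(1,1) -> caps B=0 W=1
Move 11: B@(0,3) -> caps B=0 W=1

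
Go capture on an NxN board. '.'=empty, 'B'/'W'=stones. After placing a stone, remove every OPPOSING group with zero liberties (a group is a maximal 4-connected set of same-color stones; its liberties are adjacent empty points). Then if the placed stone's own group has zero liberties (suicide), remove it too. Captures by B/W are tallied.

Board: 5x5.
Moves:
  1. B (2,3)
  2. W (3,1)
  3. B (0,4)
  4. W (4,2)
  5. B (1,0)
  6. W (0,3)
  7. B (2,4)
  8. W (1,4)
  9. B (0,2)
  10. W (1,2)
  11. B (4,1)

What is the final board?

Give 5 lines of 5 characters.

Answer: ..BW.
B.W.W
...BB
.W...
.BW..

Derivation:
Move 1: B@(2,3) -> caps B=0 W=0
Move 2: W@(3,1) -> caps B=0 W=0
Move 3: B@(0,4) -> caps B=0 W=0
Move 4: W@(4,2) -> caps B=0 W=0
Move 5: B@(1,0) -> caps B=0 W=0
Move 6: W@(0,3) -> caps B=0 W=0
Move 7: B@(2,4) -> caps B=0 W=0
Move 8: W@(1,4) -> caps B=0 W=1
Move 9: B@(0,2) -> caps B=0 W=1
Move 10: W@(1,2) -> caps B=0 W=1
Move 11: B@(4,1) -> caps B=0 W=1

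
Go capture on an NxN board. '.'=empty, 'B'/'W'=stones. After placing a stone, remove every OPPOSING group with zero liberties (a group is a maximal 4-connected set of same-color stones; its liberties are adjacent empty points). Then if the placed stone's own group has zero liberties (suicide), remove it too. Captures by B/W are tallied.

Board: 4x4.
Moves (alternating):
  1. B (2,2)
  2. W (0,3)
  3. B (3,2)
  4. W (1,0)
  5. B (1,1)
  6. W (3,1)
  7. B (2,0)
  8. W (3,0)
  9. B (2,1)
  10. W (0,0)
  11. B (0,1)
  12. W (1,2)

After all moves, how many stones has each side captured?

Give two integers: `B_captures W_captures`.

Answer: 4 0

Derivation:
Move 1: B@(2,2) -> caps B=0 W=0
Move 2: W@(0,3) -> caps B=0 W=0
Move 3: B@(3,2) -> caps B=0 W=0
Move 4: W@(1,0) -> caps B=0 W=0
Move 5: B@(1,1) -> caps B=0 W=0
Move 6: W@(3,1) -> caps B=0 W=0
Move 7: B@(2,0) -> caps B=0 W=0
Move 8: W@(3,0) -> caps B=0 W=0
Move 9: B@(2,1) -> caps B=2 W=0
Move 10: W@(0,0) -> caps B=2 W=0
Move 11: B@(0,1) -> caps B=4 W=0
Move 12: W@(1,2) -> caps B=4 W=0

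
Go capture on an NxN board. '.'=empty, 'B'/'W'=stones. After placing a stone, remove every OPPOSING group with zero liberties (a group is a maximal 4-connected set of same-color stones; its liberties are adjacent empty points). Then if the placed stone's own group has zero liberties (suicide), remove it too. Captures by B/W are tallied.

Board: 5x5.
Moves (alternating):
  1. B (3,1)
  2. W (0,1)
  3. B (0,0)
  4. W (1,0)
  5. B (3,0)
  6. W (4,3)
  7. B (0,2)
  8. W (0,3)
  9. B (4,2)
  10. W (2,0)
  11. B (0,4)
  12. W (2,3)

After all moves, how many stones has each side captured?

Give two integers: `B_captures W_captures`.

Move 1: B@(3,1) -> caps B=0 W=0
Move 2: W@(0,1) -> caps B=0 W=0
Move 3: B@(0,0) -> caps B=0 W=0
Move 4: W@(1,0) -> caps B=0 W=1
Move 5: B@(3,0) -> caps B=0 W=1
Move 6: W@(4,3) -> caps B=0 W=1
Move 7: B@(0,2) -> caps B=0 W=1
Move 8: W@(0,3) -> caps B=0 W=1
Move 9: B@(4,2) -> caps B=0 W=1
Move 10: W@(2,0) -> caps B=0 W=1
Move 11: B@(0,4) -> caps B=0 W=1
Move 12: W@(2,3) -> caps B=0 W=1

Answer: 0 1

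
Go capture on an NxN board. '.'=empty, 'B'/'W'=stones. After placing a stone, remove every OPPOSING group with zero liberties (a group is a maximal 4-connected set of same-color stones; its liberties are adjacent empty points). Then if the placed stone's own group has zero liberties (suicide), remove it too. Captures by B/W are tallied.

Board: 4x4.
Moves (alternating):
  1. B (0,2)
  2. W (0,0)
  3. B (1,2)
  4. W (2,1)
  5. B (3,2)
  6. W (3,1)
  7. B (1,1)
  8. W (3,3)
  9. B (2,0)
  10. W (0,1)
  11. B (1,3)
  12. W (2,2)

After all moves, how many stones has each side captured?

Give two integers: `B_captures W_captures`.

Move 1: B@(0,2) -> caps B=0 W=0
Move 2: W@(0,0) -> caps B=0 W=0
Move 3: B@(1,2) -> caps B=0 W=0
Move 4: W@(2,1) -> caps B=0 W=0
Move 5: B@(3,2) -> caps B=0 W=0
Move 6: W@(3,1) -> caps B=0 W=0
Move 7: B@(1,1) -> caps B=0 W=0
Move 8: W@(3,3) -> caps B=0 W=0
Move 9: B@(2,0) -> caps B=0 W=0
Move 10: W@(0,1) -> caps B=0 W=0
Move 11: B@(1,3) -> caps B=0 W=0
Move 12: W@(2,2) -> caps B=0 W=1

Answer: 0 1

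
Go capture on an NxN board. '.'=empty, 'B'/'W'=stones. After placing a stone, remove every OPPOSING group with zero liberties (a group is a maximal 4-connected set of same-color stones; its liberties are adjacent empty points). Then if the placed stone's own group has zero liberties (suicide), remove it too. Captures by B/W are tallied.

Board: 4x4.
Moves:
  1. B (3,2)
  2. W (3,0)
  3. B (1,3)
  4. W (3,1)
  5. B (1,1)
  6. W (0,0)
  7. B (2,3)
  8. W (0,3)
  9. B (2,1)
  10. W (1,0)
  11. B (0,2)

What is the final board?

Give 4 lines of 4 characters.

Move 1: B@(3,2) -> caps B=0 W=0
Move 2: W@(3,0) -> caps B=0 W=0
Move 3: B@(1,3) -> caps B=0 W=0
Move 4: W@(3,1) -> caps B=0 W=0
Move 5: B@(1,1) -> caps B=0 W=0
Move 6: W@(0,0) -> caps B=0 W=0
Move 7: B@(2,3) -> caps B=0 W=0
Move 8: W@(0,3) -> caps B=0 W=0
Move 9: B@(2,1) -> caps B=0 W=0
Move 10: W@(1,0) -> caps B=0 W=0
Move 11: B@(0,2) -> caps B=1 W=0

Answer: W.B.
WB.B
.B.B
WWB.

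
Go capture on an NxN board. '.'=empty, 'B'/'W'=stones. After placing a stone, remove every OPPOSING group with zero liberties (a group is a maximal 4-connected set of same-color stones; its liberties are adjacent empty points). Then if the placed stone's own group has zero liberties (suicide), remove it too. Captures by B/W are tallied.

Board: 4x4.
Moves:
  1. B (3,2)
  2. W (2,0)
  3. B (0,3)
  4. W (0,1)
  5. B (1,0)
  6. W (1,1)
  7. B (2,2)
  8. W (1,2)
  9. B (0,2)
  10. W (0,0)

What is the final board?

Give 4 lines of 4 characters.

Answer: WWBB
.WW.
W.B.
..B.

Derivation:
Move 1: B@(3,2) -> caps B=0 W=0
Move 2: W@(2,0) -> caps B=0 W=0
Move 3: B@(0,3) -> caps B=0 W=0
Move 4: W@(0,1) -> caps B=0 W=0
Move 5: B@(1,0) -> caps B=0 W=0
Move 6: W@(1,1) -> caps B=0 W=0
Move 7: B@(2,2) -> caps B=0 W=0
Move 8: W@(1,2) -> caps B=0 W=0
Move 9: B@(0,2) -> caps B=0 W=0
Move 10: W@(0,0) -> caps B=0 W=1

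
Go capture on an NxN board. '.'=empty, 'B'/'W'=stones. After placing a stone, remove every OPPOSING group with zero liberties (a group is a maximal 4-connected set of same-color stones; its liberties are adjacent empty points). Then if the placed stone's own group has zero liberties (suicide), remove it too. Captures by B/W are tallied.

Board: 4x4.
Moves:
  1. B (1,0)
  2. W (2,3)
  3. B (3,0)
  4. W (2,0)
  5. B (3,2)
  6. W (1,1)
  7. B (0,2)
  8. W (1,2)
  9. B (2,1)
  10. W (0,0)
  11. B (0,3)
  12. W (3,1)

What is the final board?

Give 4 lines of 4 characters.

Move 1: B@(1,0) -> caps B=0 W=0
Move 2: W@(2,3) -> caps B=0 W=0
Move 3: B@(3,0) -> caps B=0 W=0
Move 4: W@(2,0) -> caps B=0 W=0
Move 5: B@(3,2) -> caps B=0 W=0
Move 6: W@(1,1) -> caps B=0 W=0
Move 7: B@(0,2) -> caps B=0 W=0
Move 8: W@(1,2) -> caps B=0 W=0
Move 9: B@(2,1) -> caps B=1 W=0
Move 10: W@(0,0) -> caps B=1 W=0
Move 11: B@(0,3) -> caps B=1 W=0
Move 12: W@(3,1) -> caps B=1 W=0

Answer: W.BB
BWW.
.B.W
B.B.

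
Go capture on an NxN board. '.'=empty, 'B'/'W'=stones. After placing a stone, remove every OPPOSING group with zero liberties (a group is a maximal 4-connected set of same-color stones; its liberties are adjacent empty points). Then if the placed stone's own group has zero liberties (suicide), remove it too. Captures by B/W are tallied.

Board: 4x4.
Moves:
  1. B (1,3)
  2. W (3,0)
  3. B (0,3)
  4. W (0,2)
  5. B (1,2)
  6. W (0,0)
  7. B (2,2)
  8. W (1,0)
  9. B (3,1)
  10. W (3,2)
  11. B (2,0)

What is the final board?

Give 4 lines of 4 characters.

Answer: W.WB
W.BB
B.B.
.BW.

Derivation:
Move 1: B@(1,3) -> caps B=0 W=0
Move 2: W@(3,0) -> caps B=0 W=0
Move 3: B@(0,3) -> caps B=0 W=0
Move 4: W@(0,2) -> caps B=0 W=0
Move 5: B@(1,2) -> caps B=0 W=0
Move 6: W@(0,0) -> caps B=0 W=0
Move 7: B@(2,2) -> caps B=0 W=0
Move 8: W@(1,0) -> caps B=0 W=0
Move 9: B@(3,1) -> caps B=0 W=0
Move 10: W@(3,2) -> caps B=0 W=0
Move 11: B@(2,0) -> caps B=1 W=0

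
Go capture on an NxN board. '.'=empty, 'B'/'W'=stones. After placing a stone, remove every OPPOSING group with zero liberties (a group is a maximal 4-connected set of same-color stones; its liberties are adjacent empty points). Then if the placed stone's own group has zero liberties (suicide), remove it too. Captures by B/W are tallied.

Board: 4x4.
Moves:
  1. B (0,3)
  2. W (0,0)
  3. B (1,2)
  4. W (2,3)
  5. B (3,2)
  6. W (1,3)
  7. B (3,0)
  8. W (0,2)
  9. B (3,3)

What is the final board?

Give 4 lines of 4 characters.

Move 1: B@(0,3) -> caps B=0 W=0
Move 2: W@(0,0) -> caps B=0 W=0
Move 3: B@(1,2) -> caps B=0 W=0
Move 4: W@(2,3) -> caps B=0 W=0
Move 5: B@(3,2) -> caps B=0 W=0
Move 6: W@(1,3) -> caps B=0 W=0
Move 7: B@(3,0) -> caps B=0 W=0
Move 8: W@(0,2) -> caps B=0 W=1
Move 9: B@(3,3) -> caps B=0 W=1

Answer: W.W.
..BW
...W
B.BB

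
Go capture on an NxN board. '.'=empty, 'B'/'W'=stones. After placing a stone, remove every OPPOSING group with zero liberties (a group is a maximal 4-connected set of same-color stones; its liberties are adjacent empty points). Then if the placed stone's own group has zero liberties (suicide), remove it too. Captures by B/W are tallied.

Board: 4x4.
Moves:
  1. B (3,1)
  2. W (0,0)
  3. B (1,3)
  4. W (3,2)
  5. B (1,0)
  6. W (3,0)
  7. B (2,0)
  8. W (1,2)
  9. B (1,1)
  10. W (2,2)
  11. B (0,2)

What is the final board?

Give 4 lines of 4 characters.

Answer: W.B.
BBWB
B.W.
.BW.

Derivation:
Move 1: B@(3,1) -> caps B=0 W=0
Move 2: W@(0,0) -> caps B=0 W=0
Move 3: B@(1,3) -> caps B=0 W=0
Move 4: W@(3,2) -> caps B=0 W=0
Move 5: B@(1,0) -> caps B=0 W=0
Move 6: W@(3,0) -> caps B=0 W=0
Move 7: B@(2,0) -> caps B=1 W=0
Move 8: W@(1,2) -> caps B=1 W=0
Move 9: B@(1,1) -> caps B=1 W=0
Move 10: W@(2,2) -> caps B=1 W=0
Move 11: B@(0,2) -> caps B=1 W=0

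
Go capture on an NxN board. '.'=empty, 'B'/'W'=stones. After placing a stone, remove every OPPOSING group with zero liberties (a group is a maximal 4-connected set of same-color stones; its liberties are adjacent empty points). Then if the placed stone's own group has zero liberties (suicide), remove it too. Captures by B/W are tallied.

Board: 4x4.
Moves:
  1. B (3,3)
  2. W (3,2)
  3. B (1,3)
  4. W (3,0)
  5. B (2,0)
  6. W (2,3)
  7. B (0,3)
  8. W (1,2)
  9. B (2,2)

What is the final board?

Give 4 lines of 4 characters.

Move 1: B@(3,3) -> caps B=0 W=0
Move 2: W@(3,2) -> caps B=0 W=0
Move 3: B@(1,3) -> caps B=0 W=0
Move 4: W@(3,0) -> caps B=0 W=0
Move 5: B@(2,0) -> caps B=0 W=0
Move 6: W@(2,3) -> caps B=0 W=1
Move 7: B@(0,3) -> caps B=0 W=1
Move 8: W@(1,2) -> caps B=0 W=1
Move 9: B@(2,2) -> caps B=0 W=1

Answer: ...B
..WB
B.BW
W.W.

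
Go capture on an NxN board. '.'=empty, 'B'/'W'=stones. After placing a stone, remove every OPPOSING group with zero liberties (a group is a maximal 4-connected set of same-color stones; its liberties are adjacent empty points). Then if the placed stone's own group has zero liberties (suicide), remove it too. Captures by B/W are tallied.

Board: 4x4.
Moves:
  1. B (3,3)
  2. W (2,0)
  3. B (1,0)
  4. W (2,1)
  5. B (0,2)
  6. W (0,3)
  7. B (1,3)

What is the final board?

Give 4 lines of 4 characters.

Answer: ..B.
B..B
WW..
...B

Derivation:
Move 1: B@(3,3) -> caps B=0 W=0
Move 2: W@(2,0) -> caps B=0 W=0
Move 3: B@(1,0) -> caps B=0 W=0
Move 4: W@(2,1) -> caps B=0 W=0
Move 5: B@(0,2) -> caps B=0 W=0
Move 6: W@(0,3) -> caps B=0 W=0
Move 7: B@(1,3) -> caps B=1 W=0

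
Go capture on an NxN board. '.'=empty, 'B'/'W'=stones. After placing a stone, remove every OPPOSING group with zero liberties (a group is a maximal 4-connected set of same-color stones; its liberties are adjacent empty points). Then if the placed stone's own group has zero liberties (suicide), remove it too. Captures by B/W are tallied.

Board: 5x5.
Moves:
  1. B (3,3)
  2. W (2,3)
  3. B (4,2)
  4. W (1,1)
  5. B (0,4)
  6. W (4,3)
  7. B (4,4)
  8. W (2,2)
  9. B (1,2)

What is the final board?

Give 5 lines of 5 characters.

Answer: ....B
.WB..
..WW.
...B.
..B.B

Derivation:
Move 1: B@(3,3) -> caps B=0 W=0
Move 2: W@(2,3) -> caps B=0 W=0
Move 3: B@(4,2) -> caps B=0 W=0
Move 4: W@(1,1) -> caps B=0 W=0
Move 5: B@(0,4) -> caps B=0 W=0
Move 6: W@(4,3) -> caps B=0 W=0
Move 7: B@(4,4) -> caps B=1 W=0
Move 8: W@(2,2) -> caps B=1 W=0
Move 9: B@(1,2) -> caps B=1 W=0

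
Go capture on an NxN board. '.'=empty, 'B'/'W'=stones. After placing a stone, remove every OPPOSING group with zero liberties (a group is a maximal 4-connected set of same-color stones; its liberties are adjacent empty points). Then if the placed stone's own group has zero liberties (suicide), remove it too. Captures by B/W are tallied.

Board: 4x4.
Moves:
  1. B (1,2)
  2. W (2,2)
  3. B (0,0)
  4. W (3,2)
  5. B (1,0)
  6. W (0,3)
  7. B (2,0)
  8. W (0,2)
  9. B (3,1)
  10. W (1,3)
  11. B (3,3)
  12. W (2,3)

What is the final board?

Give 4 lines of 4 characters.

Move 1: B@(1,2) -> caps B=0 W=0
Move 2: W@(2,2) -> caps B=0 W=0
Move 3: B@(0,0) -> caps B=0 W=0
Move 4: W@(3,2) -> caps B=0 W=0
Move 5: B@(1,0) -> caps B=0 W=0
Move 6: W@(0,3) -> caps B=0 W=0
Move 7: B@(2,0) -> caps B=0 W=0
Move 8: W@(0,2) -> caps B=0 W=0
Move 9: B@(3,1) -> caps B=0 W=0
Move 10: W@(1,3) -> caps B=0 W=0
Move 11: B@(3,3) -> caps B=0 W=0
Move 12: W@(2,3) -> caps B=0 W=1

Answer: B.WW
B.BW
B.WW
.BW.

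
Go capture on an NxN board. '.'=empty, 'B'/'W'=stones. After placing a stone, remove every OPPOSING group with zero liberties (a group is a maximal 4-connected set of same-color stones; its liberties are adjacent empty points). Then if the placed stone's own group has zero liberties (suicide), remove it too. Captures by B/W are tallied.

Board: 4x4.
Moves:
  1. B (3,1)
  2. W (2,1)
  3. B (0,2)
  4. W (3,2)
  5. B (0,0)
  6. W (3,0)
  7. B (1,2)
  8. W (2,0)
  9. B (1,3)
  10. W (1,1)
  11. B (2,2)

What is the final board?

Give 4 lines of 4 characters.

Move 1: B@(3,1) -> caps B=0 W=0
Move 2: W@(2,1) -> caps B=0 W=0
Move 3: B@(0,2) -> caps B=0 W=0
Move 4: W@(3,2) -> caps B=0 W=0
Move 5: B@(0,0) -> caps B=0 W=0
Move 6: W@(3,0) -> caps B=0 W=1
Move 7: B@(1,2) -> caps B=0 W=1
Move 8: W@(2,0) -> caps B=0 W=1
Move 9: B@(1,3) -> caps B=0 W=1
Move 10: W@(1,1) -> caps B=0 W=1
Move 11: B@(2,2) -> caps B=0 W=1

Answer: B.B.
.WBB
WWB.
W.W.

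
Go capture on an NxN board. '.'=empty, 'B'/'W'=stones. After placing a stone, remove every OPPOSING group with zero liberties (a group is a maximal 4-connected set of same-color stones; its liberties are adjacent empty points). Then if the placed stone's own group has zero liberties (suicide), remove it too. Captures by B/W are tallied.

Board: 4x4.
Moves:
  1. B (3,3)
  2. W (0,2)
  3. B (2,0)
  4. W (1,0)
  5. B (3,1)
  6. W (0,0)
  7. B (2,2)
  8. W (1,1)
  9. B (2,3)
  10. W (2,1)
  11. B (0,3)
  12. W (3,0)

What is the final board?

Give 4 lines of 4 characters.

Answer: W.WB
WW..
.WBB
WB.B

Derivation:
Move 1: B@(3,3) -> caps B=0 W=0
Move 2: W@(0,2) -> caps B=0 W=0
Move 3: B@(2,0) -> caps B=0 W=0
Move 4: W@(1,0) -> caps B=0 W=0
Move 5: B@(3,1) -> caps B=0 W=0
Move 6: W@(0,0) -> caps B=0 W=0
Move 7: B@(2,2) -> caps B=0 W=0
Move 8: W@(1,1) -> caps B=0 W=0
Move 9: B@(2,3) -> caps B=0 W=0
Move 10: W@(2,1) -> caps B=0 W=0
Move 11: B@(0,3) -> caps B=0 W=0
Move 12: W@(3,0) -> caps B=0 W=1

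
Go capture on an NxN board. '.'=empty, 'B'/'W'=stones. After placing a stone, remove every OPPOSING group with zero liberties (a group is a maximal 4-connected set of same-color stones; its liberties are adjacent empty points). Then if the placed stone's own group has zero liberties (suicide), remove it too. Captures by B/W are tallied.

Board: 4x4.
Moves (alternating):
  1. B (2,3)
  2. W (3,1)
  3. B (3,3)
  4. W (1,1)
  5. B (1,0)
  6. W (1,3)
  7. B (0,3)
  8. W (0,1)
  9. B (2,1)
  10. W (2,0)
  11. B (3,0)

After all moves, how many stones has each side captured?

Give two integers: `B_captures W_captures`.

Answer: 1 0

Derivation:
Move 1: B@(2,3) -> caps B=0 W=0
Move 2: W@(3,1) -> caps B=0 W=0
Move 3: B@(3,3) -> caps B=0 W=0
Move 4: W@(1,1) -> caps B=0 W=0
Move 5: B@(1,0) -> caps B=0 W=0
Move 6: W@(1,3) -> caps B=0 W=0
Move 7: B@(0,3) -> caps B=0 W=0
Move 8: W@(0,1) -> caps B=0 W=0
Move 9: B@(2,1) -> caps B=0 W=0
Move 10: W@(2,0) -> caps B=0 W=0
Move 11: B@(3,0) -> caps B=1 W=0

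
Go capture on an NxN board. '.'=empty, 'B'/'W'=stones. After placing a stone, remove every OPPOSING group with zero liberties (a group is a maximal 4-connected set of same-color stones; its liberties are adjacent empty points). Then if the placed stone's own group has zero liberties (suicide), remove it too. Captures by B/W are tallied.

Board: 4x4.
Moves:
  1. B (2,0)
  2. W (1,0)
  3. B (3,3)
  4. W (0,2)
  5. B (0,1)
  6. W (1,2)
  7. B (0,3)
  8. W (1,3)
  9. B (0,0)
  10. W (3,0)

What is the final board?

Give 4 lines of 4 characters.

Answer: BBW.
W.WW
B...
W..B

Derivation:
Move 1: B@(2,0) -> caps B=0 W=0
Move 2: W@(1,0) -> caps B=0 W=0
Move 3: B@(3,3) -> caps B=0 W=0
Move 4: W@(0,2) -> caps B=0 W=0
Move 5: B@(0,1) -> caps B=0 W=0
Move 6: W@(1,2) -> caps B=0 W=0
Move 7: B@(0,3) -> caps B=0 W=0
Move 8: W@(1,3) -> caps B=0 W=1
Move 9: B@(0,0) -> caps B=0 W=1
Move 10: W@(3,0) -> caps B=0 W=1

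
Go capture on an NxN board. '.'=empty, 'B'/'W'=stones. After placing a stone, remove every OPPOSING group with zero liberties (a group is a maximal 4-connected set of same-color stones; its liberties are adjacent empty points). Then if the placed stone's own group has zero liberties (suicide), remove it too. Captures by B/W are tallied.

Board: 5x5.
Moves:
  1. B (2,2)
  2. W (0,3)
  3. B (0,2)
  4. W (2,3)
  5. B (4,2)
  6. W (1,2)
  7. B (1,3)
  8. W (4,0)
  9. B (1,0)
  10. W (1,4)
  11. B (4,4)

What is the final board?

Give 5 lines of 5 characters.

Move 1: B@(2,2) -> caps B=0 W=0
Move 2: W@(0,3) -> caps B=0 W=0
Move 3: B@(0,2) -> caps B=0 W=0
Move 4: W@(2,3) -> caps B=0 W=0
Move 5: B@(4,2) -> caps B=0 W=0
Move 6: W@(1,2) -> caps B=0 W=0
Move 7: B@(1,3) -> caps B=0 W=0
Move 8: W@(4,0) -> caps B=0 W=0
Move 9: B@(1,0) -> caps B=0 W=0
Move 10: W@(1,4) -> caps B=0 W=1
Move 11: B@(4,4) -> caps B=0 W=1

Answer: ..BW.
B.W.W
..BW.
.....
W.B.B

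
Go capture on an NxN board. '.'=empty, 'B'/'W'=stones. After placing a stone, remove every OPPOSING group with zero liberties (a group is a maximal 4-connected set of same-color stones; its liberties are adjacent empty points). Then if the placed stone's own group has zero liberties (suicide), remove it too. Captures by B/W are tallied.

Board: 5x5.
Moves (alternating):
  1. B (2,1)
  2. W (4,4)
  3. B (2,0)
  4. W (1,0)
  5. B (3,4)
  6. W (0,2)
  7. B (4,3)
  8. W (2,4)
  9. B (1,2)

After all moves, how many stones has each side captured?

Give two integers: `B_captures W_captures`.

Answer: 1 0

Derivation:
Move 1: B@(2,1) -> caps B=0 W=0
Move 2: W@(4,4) -> caps B=0 W=0
Move 3: B@(2,0) -> caps B=0 W=0
Move 4: W@(1,0) -> caps B=0 W=0
Move 5: B@(3,4) -> caps B=0 W=0
Move 6: W@(0,2) -> caps B=0 W=0
Move 7: B@(4,3) -> caps B=1 W=0
Move 8: W@(2,4) -> caps B=1 W=0
Move 9: B@(1,2) -> caps B=1 W=0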